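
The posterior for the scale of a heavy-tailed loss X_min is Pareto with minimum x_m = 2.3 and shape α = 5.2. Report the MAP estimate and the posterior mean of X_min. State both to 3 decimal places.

The Pareto density is strictly decreasing on [x_m, ∞), so the mode is x_m = 2.300.
Mean = α·x_m/(α−1) = 5.2·2.3/4.2 = 2.848.

MAP: 2.300. Posterior mean: 2.848.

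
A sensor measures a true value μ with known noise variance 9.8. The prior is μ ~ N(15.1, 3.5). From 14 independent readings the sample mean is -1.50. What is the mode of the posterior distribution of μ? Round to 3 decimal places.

1.267

Posterior for μ is Normal. Precision-weighted mean: (1/3.5·15.1 + 14/9.8·-1.50) / (1/3.5 + 14/9.8) = 1.267.
A Normal posterior is symmetric, so mode = mean.
This is the posterior mode — the MAP estimate.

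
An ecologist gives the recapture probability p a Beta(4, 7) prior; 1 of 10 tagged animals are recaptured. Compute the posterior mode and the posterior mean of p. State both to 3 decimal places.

Posterior: Beta(4+1, 7+9) = Beta(5, 16).
Mode = (5−1)/(5+16−2) = 4/19 = 0.211.
Mean = 5/(5+16) = 5/21 = 0.238.
The mean is pulled above the mode by the posterior's right skew.

posterior mode = 0.211, posterior mean = 0.238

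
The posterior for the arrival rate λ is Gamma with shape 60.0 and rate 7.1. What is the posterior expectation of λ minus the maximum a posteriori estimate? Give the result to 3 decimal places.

Mode = (α−1)/β = 59.0/7.1 = 8.310.
Mean = α/β = 60.0/7.1 = 8.451.
Difference = 8.451 − 8.310 = 0.141.

0.141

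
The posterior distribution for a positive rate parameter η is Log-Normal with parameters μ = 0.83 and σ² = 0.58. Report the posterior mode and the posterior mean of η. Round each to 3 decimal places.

MAP = 1.284; posterior mean = 3.065

Mode = exp(μ − σ²) = exp(0.25) = 1.284.
Mean = exp(μ + σ²/2) = exp(1.120) = 3.065.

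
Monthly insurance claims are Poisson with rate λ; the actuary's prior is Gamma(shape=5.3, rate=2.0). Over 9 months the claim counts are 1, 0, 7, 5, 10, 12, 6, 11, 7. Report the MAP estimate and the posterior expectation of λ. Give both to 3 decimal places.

MAP = 5.755; posterior mean = 5.845

Σ counts = 59. Posterior: Gamma(shape = 5.3+59 = 64.3, rate = 2.0+9 = 11.0).
Mode = (α−1)/β = 63.3/11.0 = 5.755.
Mean = α/β = 64.3/11.0 = 5.845.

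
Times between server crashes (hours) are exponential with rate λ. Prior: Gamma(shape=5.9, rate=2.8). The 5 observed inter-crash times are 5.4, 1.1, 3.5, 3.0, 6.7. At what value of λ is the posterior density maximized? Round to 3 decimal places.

0.440

Σ times = 19.7. Posterior: Gamma(shape = 5.9+5 = 10.9, rate = 2.8+19.7 = 22.5).
Mode = (α−1)/β = 9.9/22.5 = 0.440.
Mean = α/β = 10.9/22.5 = 0.484.
This is the posterior mode — the MAP estimate.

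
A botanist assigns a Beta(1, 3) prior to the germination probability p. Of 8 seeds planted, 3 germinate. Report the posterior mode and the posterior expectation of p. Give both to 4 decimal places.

posterior mode = 0.3000, posterior expectation = 0.3333

Posterior: Beta(1+3, 3+5) = Beta(4, 8).
Mode = (4−1)/(4+8−2) = 3/10 = 0.3000.
Mean = 4/(4+8) = 4/12 = 0.3333.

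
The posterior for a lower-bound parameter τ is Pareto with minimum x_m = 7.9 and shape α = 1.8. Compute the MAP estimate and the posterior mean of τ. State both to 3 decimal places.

The Pareto density is strictly decreasing on [x_m, ∞), so the mode is x_m = 7.900.
Mean = α·x_m/(α−1) = 1.8·7.9/0.8 = 17.775.

MAP estimate = 7.900, posterior mean = 17.775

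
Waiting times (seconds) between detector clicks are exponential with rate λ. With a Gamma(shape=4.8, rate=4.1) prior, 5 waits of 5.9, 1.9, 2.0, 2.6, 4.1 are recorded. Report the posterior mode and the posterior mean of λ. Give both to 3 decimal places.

λ_MAP = 0.427, E[λ|data] = 0.476

Σ times = 16.5. Posterior: Gamma(shape = 4.8+5 = 9.8, rate = 4.1+16.5 = 20.6).
Mode = (α−1)/β = 8.8/20.6 = 0.427.
Mean = α/β = 9.8/20.6 = 0.476.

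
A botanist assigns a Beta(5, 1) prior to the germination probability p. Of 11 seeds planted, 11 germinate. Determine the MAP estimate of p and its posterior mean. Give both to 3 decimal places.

Posterior: Beta(5+11, 1+0) = Beta(16, 1).
Since β = 1 ≤ 1 and α > 1, the Beta density is monotone increasing on [0,1]; the mode is at 1.
Mean = 16/(16+1) = 0.941.

MAP: 1.000. Posterior mean: 0.941.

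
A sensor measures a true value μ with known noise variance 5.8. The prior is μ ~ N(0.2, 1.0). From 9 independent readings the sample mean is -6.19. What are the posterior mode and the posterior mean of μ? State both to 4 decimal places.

Posterior for μ is Normal. Precision-weighted mean: (1/1.0·0.2 + 9/5.8·-6.19) / (1/1.0 + 9/5.8) = -3.6858.
A Normal posterior is symmetric, so mode = mean.

μ_MAP = -3.6858, E[μ|data] = -3.6858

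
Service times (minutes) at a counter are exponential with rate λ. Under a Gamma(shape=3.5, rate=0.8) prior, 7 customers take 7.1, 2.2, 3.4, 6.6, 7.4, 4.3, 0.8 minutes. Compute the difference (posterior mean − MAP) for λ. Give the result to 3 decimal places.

Σ times = 31.8. Posterior: Gamma(shape = 3.5+7 = 10.5, rate = 0.8+31.8 = 32.6).
Mode = (α−1)/β = 9.5/32.6 = 0.291.
Mean = α/β = 10.5/32.6 = 0.322.
Difference = 0.322 − 0.291 = 0.031.
The mean is pulled above the mode by the posterior's right skew.

0.031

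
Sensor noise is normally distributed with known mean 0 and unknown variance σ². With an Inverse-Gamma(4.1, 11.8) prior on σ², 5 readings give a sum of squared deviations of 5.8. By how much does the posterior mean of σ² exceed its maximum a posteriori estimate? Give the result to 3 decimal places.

Posterior: Inverse-Gamma(shape = 4.1+5/2 = 6.6, scale = 11.8+5.8/2 = 14.7).
Mode = β/(α+1) = 14.7/7.6 = 1.934.
Mean = β/(α−1) = 14.7/5.6 = 2.625.
Difference = 2.625 − 1.934 = 0.691.
The mean is pulled above the mode by the posterior's right skew.

0.691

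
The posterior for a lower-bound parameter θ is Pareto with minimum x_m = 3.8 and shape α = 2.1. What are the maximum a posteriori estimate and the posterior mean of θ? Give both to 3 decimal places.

MAP = 3.800, posterior mean = 7.255

The Pareto density is strictly decreasing on [x_m, ∞), so the mode is x_m = 3.800.
Mean = α·x_m/(α−1) = 2.1·3.8/1.1 = 7.255.
The posterior is right-skewed, so the mean exceeds the mode.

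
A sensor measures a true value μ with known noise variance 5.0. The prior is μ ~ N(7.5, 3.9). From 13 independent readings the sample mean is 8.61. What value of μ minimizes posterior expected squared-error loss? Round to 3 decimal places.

Posterior for μ is Normal. Precision-weighted mean: (1/3.9·7.5 + 13/5.0·8.61) / (1/3.9 + 13/5.0) = 8.510.
A Normal posterior is symmetric, so mode = mean.
Squared-error loss ⇒ the optimal estimator is the posterior mean.

8.510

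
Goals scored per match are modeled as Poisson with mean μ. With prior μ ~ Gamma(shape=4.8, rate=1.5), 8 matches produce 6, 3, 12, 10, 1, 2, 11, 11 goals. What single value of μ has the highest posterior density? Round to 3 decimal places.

Σ counts = 56. Posterior: Gamma(shape = 4.8+56 = 60.8, rate = 1.5+8 = 9.5).
Mode = (α−1)/β = 59.8/9.5 = 6.295.
Mean = α/β = 60.8/9.5 = 6.400.
This is the posterior mode — the MAP estimate.

6.295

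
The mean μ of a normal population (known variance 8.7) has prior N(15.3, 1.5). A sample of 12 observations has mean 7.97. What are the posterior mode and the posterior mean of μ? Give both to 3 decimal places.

Posterior for μ is Normal. Precision-weighted mean: (1/1.5·15.3 + 12/8.7·7.97) / (1/1.5 + 12/8.7) = 10.358.
A Normal posterior is symmetric, so mode = mean.

MAP = 10.358; posterior mean = 10.358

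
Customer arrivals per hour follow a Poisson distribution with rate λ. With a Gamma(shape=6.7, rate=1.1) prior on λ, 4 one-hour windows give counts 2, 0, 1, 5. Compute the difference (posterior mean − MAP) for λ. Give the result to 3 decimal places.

0.196

Σ counts = 8. Posterior: Gamma(shape = 6.7+8 = 14.7, rate = 1.1+4 = 5.1).
Mode = (α−1)/β = 13.7/5.1 = 2.686.
Mean = α/β = 14.7/5.1 = 2.882.
Difference = 2.882 − 2.686 = 0.196.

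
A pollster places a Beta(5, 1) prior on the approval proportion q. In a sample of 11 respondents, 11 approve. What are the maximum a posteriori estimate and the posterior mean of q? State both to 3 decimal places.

Posterior: Beta(5+11, 1+0) = Beta(16, 1).
Since β = 1 ≤ 1 and α > 1, the Beta density is monotone increasing on [0,1]; the mode is at 1.
Mean = 16/(16+1) = 0.941.

MAP = 1.000; posterior mean = 0.941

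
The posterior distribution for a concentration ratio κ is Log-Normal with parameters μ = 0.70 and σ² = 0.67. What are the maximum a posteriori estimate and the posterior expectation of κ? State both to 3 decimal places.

Mode = exp(μ − σ²) = exp(0.03) = 1.030.
Mean = exp(μ + σ²/2) = exp(1.035) = 2.815.

MAP = 1.030, posterior mean = 2.815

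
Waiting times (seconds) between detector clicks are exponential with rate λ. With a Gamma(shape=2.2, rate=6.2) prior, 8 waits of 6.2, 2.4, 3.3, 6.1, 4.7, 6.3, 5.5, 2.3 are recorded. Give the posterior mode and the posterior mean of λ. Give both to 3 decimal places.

Σ times = 36.8. Posterior: Gamma(shape = 2.2+8 = 10.2, rate = 6.2+36.8 = 43.0).
Mode = (α−1)/β = 9.2/43.0 = 0.214.
Mean = α/β = 10.2/43.0 = 0.237.

MAP: 0.214. Posterior mean: 0.237.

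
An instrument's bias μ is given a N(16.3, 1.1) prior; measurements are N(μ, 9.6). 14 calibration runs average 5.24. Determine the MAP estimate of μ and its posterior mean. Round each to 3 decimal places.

Posterior for μ is Normal. Precision-weighted mean: (1/1.1·16.3 + 14/9.6·5.24) / (1/1.1 + 14/9.6) = 9.487.
A Normal posterior is symmetric, so mode = mean.

MAP = 9.487; posterior mean = 9.487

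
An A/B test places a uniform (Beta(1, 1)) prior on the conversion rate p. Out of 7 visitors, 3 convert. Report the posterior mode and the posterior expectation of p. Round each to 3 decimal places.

Posterior: Beta(1+3, 1+4) = Beta(4, 5).
Mode = (4−1)/(4+5−2) = 3/7 = 0.429.
With a flat prior the MAP equals the MLE, 3/7.
Mean = 4/(4+5) = 4/9 = 0.444.

MAP = 0.429, posterior mean = 0.444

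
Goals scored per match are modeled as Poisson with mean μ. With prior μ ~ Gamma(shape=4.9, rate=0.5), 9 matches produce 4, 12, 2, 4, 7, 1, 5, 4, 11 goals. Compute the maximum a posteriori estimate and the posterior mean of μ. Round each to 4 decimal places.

Σ counts = 50. Posterior: Gamma(shape = 4.9+50 = 54.9, rate = 0.5+9 = 9.5).
Mode = (α−1)/β = 53.9/9.5 = 5.6737.
Mean = α/β = 54.9/9.5 = 5.7789.

MAP = 5.6737; posterior mean = 5.7789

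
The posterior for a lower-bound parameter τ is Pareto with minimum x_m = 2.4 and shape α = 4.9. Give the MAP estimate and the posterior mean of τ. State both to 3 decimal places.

MAP: 2.400. Posterior mean: 3.015.

The Pareto density is strictly decreasing on [x_m, ∞), so the mode is x_m = 2.400.
Mean = α·x_m/(α−1) = 4.9·2.4/3.9 = 3.015.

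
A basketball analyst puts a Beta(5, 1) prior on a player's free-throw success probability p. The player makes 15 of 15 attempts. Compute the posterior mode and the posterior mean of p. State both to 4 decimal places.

MAP = 1.0000, posterior mean = 0.9524

Posterior: Beta(5+15, 1+0) = Beta(20, 1).
Since β = 1 ≤ 1 and α > 1, the Beta density is monotone increasing on [0,1]; the mode is at 1.
Mean = 20/(20+1) = 0.9524.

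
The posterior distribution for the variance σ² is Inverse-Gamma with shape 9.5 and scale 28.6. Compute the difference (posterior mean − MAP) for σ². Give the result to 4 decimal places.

Mode = β/(α+1) = 28.6/10.5 = 2.7238.
Mean = β/(α−1) = 28.6/8.5 = 3.3647.
Difference = 3.3647 − 2.7238 = 0.6409.

0.6409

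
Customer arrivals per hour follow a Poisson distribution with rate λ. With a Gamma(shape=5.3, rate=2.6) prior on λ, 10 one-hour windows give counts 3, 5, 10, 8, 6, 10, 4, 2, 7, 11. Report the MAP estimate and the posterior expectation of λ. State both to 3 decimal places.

MAP = 5.579, posterior mean = 5.659

Σ counts = 66. Posterior: Gamma(shape = 5.3+66 = 71.3, rate = 2.6+10 = 12.6).
Mode = (α−1)/β = 70.3/12.6 = 5.579.
Mean = α/β = 71.3/12.6 = 5.659.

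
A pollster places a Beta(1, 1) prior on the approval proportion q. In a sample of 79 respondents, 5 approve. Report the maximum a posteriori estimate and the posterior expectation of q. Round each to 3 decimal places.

Posterior: Beta(1+5, 1+74) = Beta(6, 75).
Mode = (6−1)/(6+75−2) = 5/79 = 0.063.
Mean = 6/(6+75) = 6/81 = 0.074.
Mean > mode: the posterior has a right tail.

maximum a posteriori estimate = 0.063, posterior expectation = 0.074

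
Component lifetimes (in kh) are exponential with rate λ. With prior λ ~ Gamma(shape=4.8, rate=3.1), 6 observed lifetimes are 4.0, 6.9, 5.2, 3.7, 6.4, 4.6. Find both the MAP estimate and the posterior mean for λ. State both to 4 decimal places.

λ_MAP = 0.2891, E[λ|data] = 0.3186

Σ times = 30.8. Posterior: Gamma(shape = 4.8+6 = 10.8, rate = 3.1+30.8 = 33.9).
Mode = (α−1)/β = 9.8/33.9 = 0.2891.
Mean = α/β = 10.8/33.9 = 0.3186.
The posterior is right-skewed, so the mean exceeds the mode.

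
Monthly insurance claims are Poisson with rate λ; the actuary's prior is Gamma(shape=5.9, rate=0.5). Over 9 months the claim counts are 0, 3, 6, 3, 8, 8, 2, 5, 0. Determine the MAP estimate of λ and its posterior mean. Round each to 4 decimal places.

MAP: 4.2000. Posterior mean: 4.3053.

Σ counts = 35. Posterior: Gamma(shape = 5.9+35 = 40.9, rate = 0.5+9 = 9.5).
Mode = (α−1)/β = 39.9/9.5 = 4.2000.
Mean = α/β = 40.9/9.5 = 4.3053.
The mean is pulled above the mode by the posterior's right skew.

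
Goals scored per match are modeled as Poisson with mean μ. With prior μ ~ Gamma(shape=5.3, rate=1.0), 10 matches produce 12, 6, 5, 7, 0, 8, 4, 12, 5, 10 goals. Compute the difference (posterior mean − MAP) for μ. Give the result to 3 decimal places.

Σ counts = 69. Posterior: Gamma(shape = 5.3+69 = 74.3, rate = 1.0+10 = 11.0).
Mode = (α−1)/β = 73.3/11.0 = 6.664.
Mean = α/β = 74.3/11.0 = 6.755.
Difference = 6.755 − 6.664 = 0.091.

0.091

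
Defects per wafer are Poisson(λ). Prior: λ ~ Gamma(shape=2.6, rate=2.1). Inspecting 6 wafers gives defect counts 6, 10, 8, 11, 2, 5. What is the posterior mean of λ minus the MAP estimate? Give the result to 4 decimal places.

0.1235

Σ counts = 42. Posterior: Gamma(shape = 2.6+42 = 44.6, rate = 2.1+6 = 8.1).
Mode = (α−1)/β = 43.6/8.1 = 5.3827.
Mean = α/β = 44.6/8.1 = 5.5062.
Difference = 5.5062 − 5.3827 = 0.1235.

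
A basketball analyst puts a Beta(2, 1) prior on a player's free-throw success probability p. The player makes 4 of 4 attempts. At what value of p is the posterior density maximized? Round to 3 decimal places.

1.000

Posterior: Beta(2+4, 1+0) = Beta(6, 1).
Since β = 1 ≤ 1 and α > 1, the Beta density is monotone increasing on [0,1]; the mode is at 1.
Mean = 6/(6+1) = 0.857.
This is the posterior mode — the MAP estimate.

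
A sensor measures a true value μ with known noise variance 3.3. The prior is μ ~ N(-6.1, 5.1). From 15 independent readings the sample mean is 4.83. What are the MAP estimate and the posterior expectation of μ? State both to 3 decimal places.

MAP: 4.378. Posterior mean: 4.378.

Posterior for μ is Normal. Precision-weighted mean: (1/5.1·-6.1 + 15/3.3·4.83) / (1/5.1 + 15/3.3) = 4.378.
A Normal posterior is symmetric, so mode = mean.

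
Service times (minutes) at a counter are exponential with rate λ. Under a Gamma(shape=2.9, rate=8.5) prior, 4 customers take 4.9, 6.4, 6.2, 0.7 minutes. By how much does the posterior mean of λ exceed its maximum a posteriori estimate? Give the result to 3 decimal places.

Σ times = 18.2. Posterior: Gamma(shape = 2.9+4 = 6.9, rate = 8.5+18.2 = 26.7).
Mode = (α−1)/β = 5.9/26.7 = 0.221.
Mean = α/β = 6.9/26.7 = 0.258.
Difference = 0.258 − 0.221 = 0.037.
Mean > mode: the posterior has a right tail.

0.037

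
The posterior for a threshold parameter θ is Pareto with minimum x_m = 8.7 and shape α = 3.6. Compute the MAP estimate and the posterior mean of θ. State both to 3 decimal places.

MAP = 8.700, posterior mean = 12.046

The Pareto density is strictly decreasing on [x_m, ∞), so the mode is x_m = 8.700.
Mean = α·x_m/(α−1) = 3.6·8.7/2.6 = 12.046.
Mean > mode: the posterior has a right tail.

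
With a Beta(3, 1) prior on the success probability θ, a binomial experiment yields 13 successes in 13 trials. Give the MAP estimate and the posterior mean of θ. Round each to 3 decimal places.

MAP: 1.000. Posterior mean: 0.941.

Posterior: Beta(3+13, 1+0) = Beta(16, 1).
Since β = 1 ≤ 1 and α > 1, the Beta density is monotone increasing on [0,1]; the mode is at 1.
Mean = 16/(16+1) = 0.941.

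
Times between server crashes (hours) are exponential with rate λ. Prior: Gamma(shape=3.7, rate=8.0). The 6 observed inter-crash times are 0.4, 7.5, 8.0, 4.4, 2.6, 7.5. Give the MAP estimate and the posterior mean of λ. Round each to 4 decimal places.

Σ times = 30.4. Posterior: Gamma(shape = 3.7+6 = 9.7, rate = 8.0+30.4 = 38.4).
Mode = (α−1)/β = 8.7/38.4 = 0.2266.
Mean = α/β = 9.7/38.4 = 0.2526.

MAP = 0.2266; posterior mean = 0.2526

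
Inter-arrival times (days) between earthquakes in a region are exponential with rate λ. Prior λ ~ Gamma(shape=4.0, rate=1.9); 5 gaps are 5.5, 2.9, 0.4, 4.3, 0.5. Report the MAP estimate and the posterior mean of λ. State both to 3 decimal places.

MAP estimate = 0.516, posterior mean = 0.581

Σ times = 13.6. Posterior: Gamma(shape = 4.0+5 = 9.0, rate = 1.9+13.6 = 15.5).
Mode = (α−1)/β = 8.0/15.5 = 0.516.
Mean = α/β = 9.0/15.5 = 0.581.
Right-skewed posterior ⇒ mode < mean.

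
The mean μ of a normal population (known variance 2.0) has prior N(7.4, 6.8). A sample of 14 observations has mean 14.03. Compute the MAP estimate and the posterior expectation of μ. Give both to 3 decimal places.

Posterior for μ is Normal. Precision-weighted mean: (1/6.8·7.4 + 14/2.0·14.03) / (1/6.8 + 14/2.0) = 13.894.
A Normal posterior is symmetric, so mode = mean.

μ_MAP = 13.894, E[μ|data] = 13.894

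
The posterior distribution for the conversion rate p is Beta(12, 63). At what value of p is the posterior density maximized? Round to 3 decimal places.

0.151

Mode = (12−1)/(12+63−2) = 11/73 = 0.151.
Mean = 12/(12+63) = 12/75 = 0.160.
This is the posterior mode — the MAP estimate.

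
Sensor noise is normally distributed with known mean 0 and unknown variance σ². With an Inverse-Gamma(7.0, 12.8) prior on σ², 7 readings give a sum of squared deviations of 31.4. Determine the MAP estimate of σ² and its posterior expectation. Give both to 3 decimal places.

Posterior: Inverse-Gamma(shape = 7.0+7/2 = 10.5, scale = 12.8+31.4/2 = 28.5).
Mode = β/(α+1) = 28.5/11.5 = 2.478.
Mean = β/(α−1) = 28.5/9.5 = 3.000.
Mean > mode: the posterior has a right tail.

MAP: 2.478. Posterior mean: 3.000.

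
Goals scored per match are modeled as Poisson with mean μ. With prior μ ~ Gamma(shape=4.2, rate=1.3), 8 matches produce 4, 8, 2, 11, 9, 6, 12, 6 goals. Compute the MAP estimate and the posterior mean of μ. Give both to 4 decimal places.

Σ counts = 58. Posterior: Gamma(shape = 4.2+58 = 62.2, rate = 1.3+8 = 9.3).
Mode = (α−1)/β = 61.2/9.3 = 6.5806.
Mean = α/β = 62.2/9.3 = 6.6882.
Right-skewed posterior ⇒ mode < mean.

MAP = 6.5806, posterior mean = 6.6882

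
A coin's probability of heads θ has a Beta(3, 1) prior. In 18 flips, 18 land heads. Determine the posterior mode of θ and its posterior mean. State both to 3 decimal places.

MAP = 1.000, posterior mean = 0.955

Posterior: Beta(3+18, 1+0) = Beta(21, 1).
Since β = 1 ≤ 1 and α > 1, the Beta density is monotone increasing on [0,1]; the mode is at 1.
Mean = 21/(21+1) = 0.955.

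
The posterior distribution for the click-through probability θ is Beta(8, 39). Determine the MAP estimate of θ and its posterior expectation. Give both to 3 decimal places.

Mode = (8−1)/(8+39−2) = 7/45 = 0.156.
Mean = 8/(8+39) = 8/47 = 0.170.

MAP = 0.156; posterior mean = 0.170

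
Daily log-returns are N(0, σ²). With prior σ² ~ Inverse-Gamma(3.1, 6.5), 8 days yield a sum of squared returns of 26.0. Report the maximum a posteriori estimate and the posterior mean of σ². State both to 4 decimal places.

MAP: 2.4074. Posterior mean: 3.1967.

Posterior: Inverse-Gamma(shape = 3.1+8/2 = 7.1, scale = 6.5+26.0/2 = 19.5).
Mode = β/(α+1) = 19.5/8.1 = 2.4074.
Mean = β/(α−1) = 19.5/6.1 = 3.1967.
Mean > mode: the posterior has a right tail.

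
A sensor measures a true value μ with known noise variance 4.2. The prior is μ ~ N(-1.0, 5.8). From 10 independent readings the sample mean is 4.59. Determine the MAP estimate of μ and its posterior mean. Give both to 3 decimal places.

Posterior for μ is Normal. Precision-weighted mean: (1/5.8·-1.0 + 10/4.2·4.59) / (1/5.8 + 10/4.2) = 4.213.
A Normal posterior is symmetric, so mode = mean.

μ_MAP = 4.213, E[μ|data] = 4.213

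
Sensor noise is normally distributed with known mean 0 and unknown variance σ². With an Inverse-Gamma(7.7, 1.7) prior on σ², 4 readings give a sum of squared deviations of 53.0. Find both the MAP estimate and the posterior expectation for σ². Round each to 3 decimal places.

Posterior: Inverse-Gamma(shape = 7.7+4/2 = 9.7, scale = 1.7+53.0/2 = 28.2).
Mode = β/(α+1) = 28.2/10.7 = 2.636.
Mean = β/(α−1) = 28.2/8.7 = 3.241.

MAP estimate = 2.636, posterior expectation = 3.241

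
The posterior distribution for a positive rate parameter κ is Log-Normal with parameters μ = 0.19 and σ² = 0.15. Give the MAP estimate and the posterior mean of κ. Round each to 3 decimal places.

Mode = exp(μ − σ²) = exp(0.04) = 1.041.
Mean = exp(μ + σ²/2) = exp(0.265) = 1.303.

κ_MAP = 1.041, E[κ|data] = 1.303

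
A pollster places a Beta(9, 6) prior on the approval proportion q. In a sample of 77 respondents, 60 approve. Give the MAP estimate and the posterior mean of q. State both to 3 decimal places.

Posterior: Beta(9+60, 6+17) = Beta(69, 23).
Mode = (69−1)/(69+23−2) = 68/90 = 0.756.
Mean = 69/(69+23) = 69/92 = 0.750.
Mode > mean: the posterior has a left tail.

MAP = 0.756, posterior mean = 0.750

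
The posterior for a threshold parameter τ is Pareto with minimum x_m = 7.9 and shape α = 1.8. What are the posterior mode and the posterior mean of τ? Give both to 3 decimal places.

The Pareto density is strictly decreasing on [x_m, ∞), so the mode is x_m = 7.900.
Mean = α·x_m/(α−1) = 1.8·7.9/0.8 = 17.775.

MAP = 7.900, posterior mean = 17.775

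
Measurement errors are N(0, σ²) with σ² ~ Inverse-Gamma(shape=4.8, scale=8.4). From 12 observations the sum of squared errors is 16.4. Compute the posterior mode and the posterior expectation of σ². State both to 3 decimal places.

Posterior: Inverse-Gamma(shape = 4.8+12/2 = 10.8, scale = 8.4+16.4/2 = 16.6).
Mode = β/(α+1) = 16.6/11.8 = 1.407.
Mean = β/(α−1) = 16.6/9.8 = 1.694.

MAP = 1.407; posterior mean = 1.694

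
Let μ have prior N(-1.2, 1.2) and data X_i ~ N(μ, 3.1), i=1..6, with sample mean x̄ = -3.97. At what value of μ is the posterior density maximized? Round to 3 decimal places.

-3.136

Posterior for μ is Normal. Precision-weighted mean: (1/1.2·-1.2 + 6/3.1·-3.97) / (1/1.2 + 6/3.1) = -3.136.
A Normal posterior is symmetric, so mode = mean.
This is the posterior mode — the MAP estimate.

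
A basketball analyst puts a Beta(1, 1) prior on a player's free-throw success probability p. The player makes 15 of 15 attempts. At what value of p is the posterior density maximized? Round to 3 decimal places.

1.000

Posterior: Beta(1+15, 1+0) = Beta(16, 1).
Since β = 1 ≤ 1 and α > 1, the Beta density is monotone increasing on [0,1]; the mode is at 1.
Mean = 16/(16+1) = 0.941.
This is the posterior mode — the MAP estimate.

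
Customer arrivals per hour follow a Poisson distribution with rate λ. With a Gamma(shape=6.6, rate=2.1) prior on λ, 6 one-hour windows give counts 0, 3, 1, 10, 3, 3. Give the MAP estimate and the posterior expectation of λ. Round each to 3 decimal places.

λ_MAP = 3.160, E[λ|data] = 3.284

Σ counts = 20. Posterior: Gamma(shape = 6.6+20 = 26.6, rate = 2.1+6 = 8.1).
Mode = (α−1)/β = 25.6/8.1 = 3.160.
Mean = α/β = 26.6/8.1 = 3.284.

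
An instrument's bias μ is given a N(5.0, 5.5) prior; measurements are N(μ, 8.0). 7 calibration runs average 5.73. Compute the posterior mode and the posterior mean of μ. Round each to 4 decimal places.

Posterior for μ is Normal. Precision-weighted mean: (1/5.5·5.0 + 7/8.0·5.73) / (1/5.5 + 7/8.0) = 5.6044.
A Normal posterior is symmetric, so mode = mean.

MAP = 5.6044; posterior mean = 5.6044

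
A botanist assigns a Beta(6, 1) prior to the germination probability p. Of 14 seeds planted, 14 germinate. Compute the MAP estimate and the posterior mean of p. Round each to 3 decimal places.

MAP estimate = 1.000, posterior mean = 0.952

Posterior: Beta(6+14, 1+0) = Beta(20, 1).
Since β = 1 ≤ 1 and α > 1, the Beta density is monotone increasing on [0,1]; the mode is at 1.
Mean = 20/(20+1) = 0.952.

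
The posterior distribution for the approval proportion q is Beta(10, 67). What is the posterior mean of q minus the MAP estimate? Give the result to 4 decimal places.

Mode = (10−1)/(10+67−2) = 9/75 = 0.1200.
Mean = 10/(10+67) = 10/77 = 0.1299.
Difference = 0.1299 − 0.1200 = 0.0099.
Mean > mode: the posterior has a right tail.

0.0099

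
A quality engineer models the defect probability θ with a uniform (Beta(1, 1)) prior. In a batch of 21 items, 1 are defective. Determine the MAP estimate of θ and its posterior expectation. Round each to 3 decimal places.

MAP estimate = 0.048, posterior expectation = 0.087

Posterior: Beta(1+1, 1+20) = Beta(2, 21).
Mode = (2−1)/(2+21−2) = 1/21 = 0.048.
With a flat prior the MAP equals the MLE, 1/21.
Mean = 2/(2+21) = 2/23 = 0.087.
Mean > mode: the posterior has a right tail.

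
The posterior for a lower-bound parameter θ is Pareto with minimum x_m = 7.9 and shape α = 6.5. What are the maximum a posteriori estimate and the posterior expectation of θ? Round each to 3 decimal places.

The Pareto density is strictly decreasing on [x_m, ∞), so the mode is x_m = 7.900.
Mean = α·x_m/(α−1) = 6.5·7.9/5.5 = 9.336.

MAP: 7.900. Posterior mean: 9.336.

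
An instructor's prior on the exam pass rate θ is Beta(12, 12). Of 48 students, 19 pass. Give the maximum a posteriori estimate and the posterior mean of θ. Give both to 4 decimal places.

maximum a posteriori estimate = 0.4286, posterior mean = 0.4306

Posterior: Beta(12+19, 12+29) = Beta(31, 41).
Mode = (31−1)/(31+41−2) = 30/70 = 0.4286.
Mean = 31/(31+41) = 31/72 = 0.4306.
The posterior is right-skewed, so the mean exceeds the mode.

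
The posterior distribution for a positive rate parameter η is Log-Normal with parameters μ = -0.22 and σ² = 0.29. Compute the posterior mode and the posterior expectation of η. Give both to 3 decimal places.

MAP = 0.600, posterior mean = 0.928

Mode = exp(μ − σ²) = exp(-0.51) = 0.600.
Mean = exp(μ + σ²/2) = exp(-0.075) = 0.928.
The mean is pulled above the mode by the posterior's right skew.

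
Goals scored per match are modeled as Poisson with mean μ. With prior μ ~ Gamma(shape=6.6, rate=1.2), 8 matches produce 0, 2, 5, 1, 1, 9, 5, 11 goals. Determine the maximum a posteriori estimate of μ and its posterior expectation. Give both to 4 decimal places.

μ_MAP = 4.3043, E[μ|data] = 4.4130

Σ counts = 34. Posterior: Gamma(shape = 6.6+34 = 40.6, rate = 1.2+8 = 9.2).
Mode = (α−1)/β = 39.6/9.2 = 4.3043.
Mean = α/β = 40.6/9.2 = 4.4130.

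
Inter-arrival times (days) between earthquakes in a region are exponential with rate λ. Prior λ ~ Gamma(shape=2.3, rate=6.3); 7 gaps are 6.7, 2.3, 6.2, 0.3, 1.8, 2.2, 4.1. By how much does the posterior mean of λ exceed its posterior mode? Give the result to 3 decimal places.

Σ times = 23.6. Posterior: Gamma(shape = 2.3+7 = 9.3, rate = 6.3+23.6 = 29.9).
Mode = (α−1)/β = 8.3/29.9 = 0.278.
Mean = α/β = 9.3/29.9 = 0.311.
Difference = 0.311 − 0.278 = 0.033.
Mean > mode: the posterior has a right tail.

0.033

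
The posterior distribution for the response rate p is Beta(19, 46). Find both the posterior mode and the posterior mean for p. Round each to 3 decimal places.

Mode = (19−1)/(19+46−2) = 18/63 = 0.286.
Mean = 19/(19+46) = 19/65 = 0.292.

MAP: 0.286. Posterior mean: 0.292.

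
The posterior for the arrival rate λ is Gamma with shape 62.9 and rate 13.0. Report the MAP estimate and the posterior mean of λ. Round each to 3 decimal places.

Mode = (α−1)/β = 61.9/13.0 = 4.762.
Mean = α/β = 62.9/13.0 = 4.838.

MAP = 4.762, posterior mean = 4.838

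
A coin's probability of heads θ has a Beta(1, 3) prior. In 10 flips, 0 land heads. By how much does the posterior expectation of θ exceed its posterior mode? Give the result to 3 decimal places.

0.071

Posterior: Beta(1+0, 3+10) = Beta(1, 13).
Since α = 1 ≤ 1 and β > 1, the Beta density is monotone decreasing on [0,1]; the mode is at 0.
Mean = 1/(1+13) = 0.071.
Difference = 0.071 − 0.000 = 0.071.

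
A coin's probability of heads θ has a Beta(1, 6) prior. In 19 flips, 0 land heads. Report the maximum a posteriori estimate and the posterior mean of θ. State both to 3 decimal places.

θ_MAP = 0.000, E[θ|data] = 0.038

Posterior: Beta(1+0, 6+19) = Beta(1, 25).
Since α = 1 ≤ 1 and β > 1, the Beta density is monotone decreasing on [0,1]; the mode is at 0.
Mean = 1/(1+25) = 0.038.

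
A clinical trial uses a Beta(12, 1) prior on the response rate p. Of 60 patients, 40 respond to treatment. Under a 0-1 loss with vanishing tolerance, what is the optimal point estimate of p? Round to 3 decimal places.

0.718

Posterior: Beta(12+40, 1+20) = Beta(52, 21).
Mode = (52−1)/(52+21−2) = 51/71 = 0.718.
Mean = 52/(52+21) = 52/73 = 0.712.
This is the posterior mode — the MAP estimate.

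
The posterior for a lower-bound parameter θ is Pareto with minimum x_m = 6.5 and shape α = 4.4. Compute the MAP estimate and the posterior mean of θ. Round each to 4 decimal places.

The Pareto density is strictly decreasing on [x_m, ∞), so the mode is x_m = 6.5000.
Mean = α·x_m/(α−1) = 4.4·6.5/3.4 = 8.4118.

θ_MAP = 6.5000, E[θ|data] = 8.4118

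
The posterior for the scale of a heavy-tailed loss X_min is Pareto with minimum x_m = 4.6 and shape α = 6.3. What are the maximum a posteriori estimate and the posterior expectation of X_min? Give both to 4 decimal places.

The Pareto density is strictly decreasing on [x_m, ∞), so the mode is x_m = 4.6000.
Mean = α·x_m/(α−1) = 6.3·4.6/5.3 = 5.4679.

MAP = 4.6000; posterior mean = 5.4679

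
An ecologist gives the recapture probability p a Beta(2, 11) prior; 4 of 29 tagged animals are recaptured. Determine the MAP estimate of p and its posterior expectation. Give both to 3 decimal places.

Posterior: Beta(2+4, 11+25) = Beta(6, 36).
Mode = (6−1)/(6+36−2) = 5/40 = 0.125.
Mean = 6/(6+36) = 6/42 = 0.143.

MAP estimate = 0.125, posterior expectation = 0.143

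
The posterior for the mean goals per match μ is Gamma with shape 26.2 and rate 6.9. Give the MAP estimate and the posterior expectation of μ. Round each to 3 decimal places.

Mode = (α−1)/β = 25.2/6.9 = 3.652.
Mean = α/β = 26.2/6.9 = 3.797.
Right-skewed posterior ⇒ mode < mean.

MAP = 3.652; posterior mean = 3.797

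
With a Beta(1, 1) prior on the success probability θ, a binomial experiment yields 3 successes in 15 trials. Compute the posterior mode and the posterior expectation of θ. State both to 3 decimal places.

MAP = 0.200; posterior mean = 0.235

Posterior: Beta(1+3, 1+12) = Beta(4, 13).
Mode = (4−1)/(4+13−2) = 3/15 = 0.200.
Mean = 4/(4+13) = 4/17 = 0.235.
Mean > mode: the posterior has a right tail.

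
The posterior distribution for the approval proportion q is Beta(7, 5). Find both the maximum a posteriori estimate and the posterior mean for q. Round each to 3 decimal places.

Mode = (7−1)/(7+5−2) = 6/10 = 0.600.
Mean = 7/(7+5) = 7/12 = 0.583.

MAP = 0.600, posterior mean = 0.583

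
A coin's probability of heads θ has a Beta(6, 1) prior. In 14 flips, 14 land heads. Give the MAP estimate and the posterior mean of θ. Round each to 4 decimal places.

MAP: 1.0000. Posterior mean: 0.9524.

Posterior: Beta(6+14, 1+0) = Beta(20, 1).
Since β = 1 ≤ 1 and α > 1, the Beta density is monotone increasing on [0,1]; the mode is at 1.
Mean = 20/(20+1) = 0.9524.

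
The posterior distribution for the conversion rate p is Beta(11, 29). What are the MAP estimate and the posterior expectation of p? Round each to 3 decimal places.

Mode = (11−1)/(11+29−2) = 10/38 = 0.263.
Mean = 11/(11+29) = 11/40 = 0.275.
Mean > mode: the posterior has a right tail.

MAP estimate = 0.263, posterior expectation = 0.275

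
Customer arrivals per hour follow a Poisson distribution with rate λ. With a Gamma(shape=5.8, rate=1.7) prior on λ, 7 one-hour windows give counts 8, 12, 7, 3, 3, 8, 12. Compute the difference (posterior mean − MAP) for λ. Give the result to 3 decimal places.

Σ counts = 53. Posterior: Gamma(shape = 5.8+53 = 58.8, rate = 1.7+7 = 8.7).
Mode = (α−1)/β = 57.8/8.7 = 6.644.
Mean = α/β = 58.8/8.7 = 6.759.
Difference = 6.759 − 6.644 = 0.115.
The posterior is right-skewed, so the mean exceeds the mode.

0.115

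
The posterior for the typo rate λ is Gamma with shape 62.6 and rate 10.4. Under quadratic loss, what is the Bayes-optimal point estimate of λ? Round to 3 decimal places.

6.019

Mode = (α−1)/β = 61.6/10.4 = 5.923.
Mean = α/β = 62.6/10.4 = 6.019.
Quadratic loss ⇒ the optimal estimator is the posterior mean.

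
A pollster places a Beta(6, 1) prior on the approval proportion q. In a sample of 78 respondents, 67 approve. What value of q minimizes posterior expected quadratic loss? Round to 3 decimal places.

0.859

Posterior: Beta(6+67, 1+11) = Beta(73, 12).
Mode = (73−1)/(73+12−2) = 72/83 = 0.867.
Mean = 73/(73+12) = 73/85 = 0.859.
Quadratic loss ⇒ the optimal estimator is the posterior mean.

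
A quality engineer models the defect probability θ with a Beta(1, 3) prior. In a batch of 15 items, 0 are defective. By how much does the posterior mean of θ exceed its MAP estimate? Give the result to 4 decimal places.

0.0526

Posterior: Beta(1+0, 3+15) = Beta(1, 18).
Since α = 1 ≤ 1 and β > 1, the Beta density is monotone decreasing on [0,1]; the mode is at 0.
Mean = 1/(1+18) = 0.0526.
Difference = 0.0526 − 0.0000 = 0.0526.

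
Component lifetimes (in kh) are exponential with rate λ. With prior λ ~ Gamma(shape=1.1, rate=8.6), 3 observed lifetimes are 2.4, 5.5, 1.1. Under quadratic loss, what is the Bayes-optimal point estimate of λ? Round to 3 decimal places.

Σ times = 9.0. Posterior: Gamma(shape = 1.1+3 = 4.1, rate = 8.6+9.0 = 17.6).
Mode = (α−1)/β = 3.1/17.6 = 0.176.
Mean = α/β = 4.1/17.6 = 0.233.
Quadratic loss ⇒ the optimal estimator is the posterior mean.

0.233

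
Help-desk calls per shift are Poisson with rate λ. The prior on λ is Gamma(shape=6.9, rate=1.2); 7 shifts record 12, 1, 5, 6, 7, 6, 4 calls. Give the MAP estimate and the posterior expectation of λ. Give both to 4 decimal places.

MAP = 5.7195, posterior mean = 5.8415

Σ counts = 41. Posterior: Gamma(shape = 6.9+41 = 47.9, rate = 1.2+7 = 8.2).
Mode = (α−1)/β = 46.9/8.2 = 5.7195.
Mean = α/β = 47.9/8.2 = 5.8415.
Mean > mode: the posterior has a right tail.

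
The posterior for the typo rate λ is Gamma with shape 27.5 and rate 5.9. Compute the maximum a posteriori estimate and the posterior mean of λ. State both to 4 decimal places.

λ_MAP = 4.4915, E[λ|data] = 4.6610

Mode = (α−1)/β = 26.5/5.9 = 4.4915.
Mean = α/β = 27.5/5.9 = 4.6610.
Mean > mode: the posterior has a right tail.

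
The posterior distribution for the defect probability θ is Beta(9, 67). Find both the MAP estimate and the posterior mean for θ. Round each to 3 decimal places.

MAP = 0.108, posterior mean = 0.118

Mode = (9−1)/(9+67−2) = 8/74 = 0.108.
Mean = 9/(9+67) = 9/76 = 0.118.
The posterior is right-skewed, so the mean exceeds the mode.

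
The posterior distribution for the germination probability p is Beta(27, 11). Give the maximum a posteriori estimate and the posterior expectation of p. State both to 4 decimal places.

MAP: 0.7222. Posterior mean: 0.7105.

Mode = (27−1)/(27+11−2) = 26/36 = 0.7222.
Mean = 27/(27+11) = 27/38 = 0.7105.
The posterior is left-skewed, so the mode exceeds the mean.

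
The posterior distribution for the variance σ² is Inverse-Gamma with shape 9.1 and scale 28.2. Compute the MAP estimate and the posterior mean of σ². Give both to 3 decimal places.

Mode = β/(α+1) = 28.2/10.1 = 2.792.
Mean = β/(α−1) = 28.2/8.1 = 3.481.
The mean is pulled above the mode by the posterior's right skew.

MAP = 2.792, posterior mean = 3.481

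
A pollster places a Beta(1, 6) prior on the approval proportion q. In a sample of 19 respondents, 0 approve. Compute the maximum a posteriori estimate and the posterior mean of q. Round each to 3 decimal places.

Posterior: Beta(1+0, 6+19) = Beta(1, 25).
Since α = 1 ≤ 1 and β > 1, the Beta density is monotone decreasing on [0,1]; the mode is at 0.
Mean = 1/(1+25) = 0.038.
The posterior is right-skewed, so the mean exceeds the mode.

MAP = 0.000; posterior mean = 0.038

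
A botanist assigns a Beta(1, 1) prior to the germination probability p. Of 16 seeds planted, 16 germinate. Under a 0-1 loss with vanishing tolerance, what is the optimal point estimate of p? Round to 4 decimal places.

Posterior: Beta(1+16, 1+0) = Beta(17, 1).
Since β = 1 ≤ 1 and α > 1, the Beta density is monotone increasing on [0,1]; the mode is at 1.
Mean = 17/(17+1) = 0.9444.
This is the posterior mode — the MAP estimate.

1.0000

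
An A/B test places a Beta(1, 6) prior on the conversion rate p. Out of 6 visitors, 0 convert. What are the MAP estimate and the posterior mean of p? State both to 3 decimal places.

MAP estimate = 0.000, posterior mean = 0.077

Posterior: Beta(1+0, 6+6) = Beta(1, 12).
Since α = 1 ≤ 1 and β > 1, the Beta density is monotone decreasing on [0,1]; the mode is at 0.
Mean = 1/(1+12) = 0.077.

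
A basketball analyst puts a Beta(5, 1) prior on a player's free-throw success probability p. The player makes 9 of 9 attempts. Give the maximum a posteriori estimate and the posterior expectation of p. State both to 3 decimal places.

MAP: 1.000. Posterior mean: 0.933.

Posterior: Beta(5+9, 1+0) = Beta(14, 1).
Since β = 1 ≤ 1 and α > 1, the Beta density is monotone increasing on [0,1]; the mode is at 1.
Mean = 14/(14+1) = 0.933.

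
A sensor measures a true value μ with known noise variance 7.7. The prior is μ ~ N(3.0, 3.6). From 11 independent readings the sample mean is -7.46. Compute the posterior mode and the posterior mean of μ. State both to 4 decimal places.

MAP = -5.7572; posterior mean = -5.7572

Posterior for μ is Normal. Precision-weighted mean: (1/3.6·3.0 + 11/7.7·-7.46) / (1/3.6 + 11/7.7) = -5.7572.
A Normal posterior is symmetric, so mode = mean.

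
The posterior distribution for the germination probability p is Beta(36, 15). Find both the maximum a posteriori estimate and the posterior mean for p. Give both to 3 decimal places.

Mode = (36−1)/(36+15−2) = 35/49 = 0.714.
Mean = 36/(36+15) = 36/51 = 0.706.

MAP = 0.714; posterior mean = 0.706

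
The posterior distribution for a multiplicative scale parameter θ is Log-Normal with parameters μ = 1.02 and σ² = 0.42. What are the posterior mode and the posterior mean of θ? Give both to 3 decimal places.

θ_MAP = 1.822, E[θ|data] = 3.421

Mode = exp(μ − σ²) = exp(0.60) = 1.822.
Mean = exp(μ + σ²/2) = exp(1.230) = 3.421.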